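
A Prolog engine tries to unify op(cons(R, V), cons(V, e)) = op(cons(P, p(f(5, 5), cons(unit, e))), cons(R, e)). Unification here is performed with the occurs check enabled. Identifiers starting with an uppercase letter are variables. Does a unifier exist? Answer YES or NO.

YES

Decompose op/2: cons(R, V) = cons(P, p(f(5, 5), cons(unit, e))),  cons(V, e) = cons(R, e).
Decompose cons/2: R = P,  V = p(f(5, 5), cons(unit, e)).
Bind R := P; substituting into the one remaining equation that mentions R gives: cons(V, e) = cons(P, e).
Bind V := p(f(5, 5), cons(unit, e)); substituting into the remaining equation gives: cons(p(f(5, 5), cons(unit, e)), e) = cons(P, e).
Decompose cons/2: p(f(5, 5), cons(unit, e)) = P,  e = e.
Bind P := p(f(5, 5), cons(unit, e)); no other remaining equation mentions P. Substituting into the earlier binding gives R := p(f(5, 5), cons(unit, e)).
Delete trivial equation e = e.
No equations remain and no clash or occurs-check failure arose, so a unifier exists.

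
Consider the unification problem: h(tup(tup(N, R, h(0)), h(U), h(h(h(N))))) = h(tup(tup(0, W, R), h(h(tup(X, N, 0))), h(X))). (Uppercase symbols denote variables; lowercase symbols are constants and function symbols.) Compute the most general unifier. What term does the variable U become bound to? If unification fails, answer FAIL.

h(tup(h(h(0)), 0, 0))

Decompose h/1: tup(tup(N, R, h(0)), h(U), h(h(h(N)))) = tup(tup(0, W, R), h(h(tup(X, N, 0))), h(X)).
Decompose tup/3: tup(N, R, h(0)) = tup(0, W, R),  h(U) = h(h(tup(X, N, 0))),  h(h(h(N))) = h(X).
Decompose tup/3: N = 0,  R = W,  h(0) = R.
Bind N := 0; substituting into the 2 remaining equations that mention N gives: h(U) = h(h(tup(X, 0, 0))),  h(h(h(0))) = h(X).
Bind R := W; substituting into the one remaining equation that mentions R gives: h(0) = W.
Bind W := h(0); no other remaining equation mentions W. Substituting into the earlier binding gives R := h(0).
Decompose h/1: U = h(tup(X, 0, 0)).
Bind U := h(tup(X, 0, 0)); no other remaining equation mentions U.
Decompose h/1: h(h(0)) = X.
Bind X := h(h(0)). Substituting into the earlier binding gives U := h(tup(h(h(0)), 0, 0)).
MGU = { N := 0, R := h(0), W := h(0), U := h(tup(h(h(0)), 0, 0)), X := h(h(0)) }, so U := h(tup(h(h(0)), 0, 0)).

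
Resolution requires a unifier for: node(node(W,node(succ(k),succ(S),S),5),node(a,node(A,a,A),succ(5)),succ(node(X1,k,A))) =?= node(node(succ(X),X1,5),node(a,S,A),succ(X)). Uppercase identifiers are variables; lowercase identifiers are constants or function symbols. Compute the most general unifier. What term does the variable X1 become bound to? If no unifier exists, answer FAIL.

node(succ(k),succ(node(succ(5),a,succ(5))),node(succ(5),a,succ(5)))

Decompose node/3: node(W,node(succ(k),succ(S),S),5) =?= node(succ(X),X1,5),  node(a,node(A,a,A),succ(5)) =?= node(a,S,A),  succ(node(X1,k,A)) =?= succ(X).
Decompose node/3: W =?= succ(X),  node(succ(k),succ(S),S) =?= X1,  5 =?= 5.
Bind W := succ(X); no other remaining equation mentions W.
Bind X1 := node(succ(k),succ(S),S); substituting into the one remaining equation that mentions X1 gives: succ(node(node(succ(k),succ(S),S),k,A)) =?= succ(X).
Delete trivial equation 5 =?= 5.
Decompose node/3: a =?= a,  node(A,a,A) =?= S,  succ(5) =?= A.
Delete trivial equation a =?= a.
Bind S := node(A,a,A); substituting into the one remaining equation that mentions S gives: succ(node(node(succ(k),succ(node(A,a,A)),node(A,a,A)),k,A)) =?= succ(X). Substituting into the earlier binding gives X1 := node(succ(k),succ(node(A,a,A)),node(A,a,A)).
Bind A := succ(5); substituting into the remaining equation gives: succ(node(node(succ(k),succ(node(succ(5),a,succ(5))),node(succ(5),a,succ(5))),k,succ(5))) =?= succ(X). Substituting into the earlier bindings gives X1 := node(succ(k),succ(node(succ(5),a,succ(5))),node(succ(5),a,succ(5))), S := node(succ(5),a,succ(5)).
Decompose succ/1: node(node(succ(k),succ(node(succ(5),a,succ(5))),node(succ(5),a,succ(5))),k,succ(5)) =?= X.
Bind X := node(node(succ(k),succ(node(succ(5),a,succ(5))),node(succ(5),a,succ(5))),k,succ(5)). Substituting into the earlier binding gives W := succ(node(node(succ(k),succ(node(succ(5),a,succ(5))),node(succ(5),a,succ(5))),k,succ(5))).
MGU = { W := succ(node(node(succ(k),succ(node(succ(5),a,succ(5))),node(succ(5),a,succ(5))),k,succ(5))), X1 := node(succ(k),succ(node(succ(5),a,succ(5))),node(succ(5),a,succ(5))), S := node(succ(5),a,succ(5)), A := succ(5), X := node(node(succ(k),succ(node(succ(5),a,succ(5))),node(succ(5),a,succ(5))),k,succ(5)) }, so X1 := node(succ(k),succ(node(succ(5),a,succ(5))),node(succ(5),a,succ(5))).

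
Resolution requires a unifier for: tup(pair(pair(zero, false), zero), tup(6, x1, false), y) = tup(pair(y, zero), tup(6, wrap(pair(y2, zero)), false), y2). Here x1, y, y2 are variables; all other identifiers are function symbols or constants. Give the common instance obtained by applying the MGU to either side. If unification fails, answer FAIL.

Decompose tup/3: pair(pair(zero, false), zero) = pair(y, zero),  tup(6, x1, false) = tup(6, wrap(pair(y2, zero)), false),  y = y2.
Decompose pair/2: pair(zero, false) = y,  zero = zero.
Bind y := pair(zero, false); substituting into the one remaining equation that mentions y gives: pair(zero, false) = y2.
Delete trivial equation zero = zero.
Decompose tup/3: 6 = 6,  x1 = wrap(pair(y2, zero)),  false = false.
Delete trivial equation 6 = 6.
Bind x1 := wrap(pair(y2, zero)); no other remaining equation mentions x1.
Delete trivial equation false = false.
Bind y2 := pair(zero, false). Substituting into the earlier binding gives x1 := wrap(pair(pair(zero, false), zero)).
Applying the MGU to either side gives tup(pair(pair(zero, false), zero), tup(6, wrap(pair(pair(zero, false), zero)), false), pair(zero, false)).

tup(pair(pair(zero, false), zero), tup(6, wrap(pair(pair(zero, false), zero)), false), pair(zero, false))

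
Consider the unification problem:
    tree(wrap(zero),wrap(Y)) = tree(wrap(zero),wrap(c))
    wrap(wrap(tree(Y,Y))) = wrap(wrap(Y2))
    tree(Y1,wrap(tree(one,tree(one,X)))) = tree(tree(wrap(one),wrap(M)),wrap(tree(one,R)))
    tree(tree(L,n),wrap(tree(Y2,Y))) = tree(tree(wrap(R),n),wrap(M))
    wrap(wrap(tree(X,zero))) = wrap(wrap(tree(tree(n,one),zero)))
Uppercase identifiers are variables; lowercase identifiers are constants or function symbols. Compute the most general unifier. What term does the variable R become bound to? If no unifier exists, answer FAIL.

tree(one,tree(n,one))

Decompose tree/2: wrap(zero) = wrap(zero),  wrap(Y) = wrap(c).
Delete trivial equation wrap(zero) = wrap(zero).
Decompose wrap/1: Y = c.
Bind Y := c; substituting into the 2 remaining equations that mention Y gives: wrap(wrap(tree(c,c))) = wrap(wrap(Y2)),  tree(tree(L,n),wrap(tree(Y2,c))) = tree(tree(wrap(R),n),wrap(M)).
Decompose wrap/1: wrap(tree(c,c)) = wrap(Y2).
Decompose wrap/1: tree(c,c) = Y2.
Bind Y2 := tree(c,c); substituting into the one remaining equation that mentions Y2 gives: tree(tree(L,n),wrap(tree(tree(c,c),c))) = tree(tree(wrap(R),n),wrap(M)).
Decompose tree/2: Y1 = tree(wrap(one),wrap(M)),  wrap(tree(one,tree(one,X))) = wrap(tree(one,R)).
Bind Y1 := tree(wrap(one),wrap(M)); no other remaining equation mentions Y1.
Decompose wrap/1: tree(one,tree(one,X)) = tree(one,R).
Decompose tree/2: one = one,  tree(one,X) = R.
Delete trivial equation one = one.
Bind R := tree(one,X); substituting into the one remaining equation that mentions R gives: tree(tree(L,n),wrap(tree(tree(c,c),c))) = tree(tree(wrap(tree(one,X)),n),wrap(M)).
Decompose tree/2: tree(L,n) = tree(wrap(tree(one,X)),n),  wrap(tree(tree(c,c),c)) = wrap(M).
Decompose tree/2: L = wrap(tree(one,X)),  n = n.
Bind L := wrap(tree(one,X)); no other remaining equation mentions L.
Delete trivial equation n = n.
Decompose wrap/1: tree(tree(c,c),c) = M.
Bind M := tree(tree(c,c),c); no other remaining equation mentions M. Substituting into the earlier binding gives Y1 := tree(wrap(one),wrap(tree(tree(c,c),c))).
Decompose wrap/1: wrap(tree(X,zero)) = wrap(tree(tree(n,one),zero)).
Decompose wrap/1: tree(X,zero) = tree(tree(n,one),zero).
Decompose tree/2: X = tree(n,one),  zero = zero.
Bind X := tree(n,one); no other remaining equation mentions X. Substituting into the earlier bindings gives R := tree(one,tree(n,one)), L := wrap(tree(one,tree(n,one))).
Delete trivial equation zero = zero.
MGU = { Y ↦ c, Y2 ↦ tree(c,c), Y1 ↦ tree(wrap(one),wrap(tree(tree(c,c),c))), R ↦ tree(one,tree(n,one)), L ↦ wrap(tree(one,tree(n,one))), M ↦ tree(tree(c,c),c), X ↦ tree(n,one) }, so R ↦ tree(one,tree(n,one)).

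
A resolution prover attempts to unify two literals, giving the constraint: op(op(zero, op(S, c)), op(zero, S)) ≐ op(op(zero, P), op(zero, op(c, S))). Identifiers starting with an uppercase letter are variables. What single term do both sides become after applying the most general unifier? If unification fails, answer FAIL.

Decompose op/2: op(zero, op(S, c)) ≐ op(zero, P),  op(zero, S) ≐ op(zero, op(c, S)).
Decompose op/2: zero ≐ zero,  op(S, c) ≐ P.
Delete trivial equation zero ≐ zero.
Bind P := op(S, c); no other remaining equation mentions P.
Decompose op/2: zero ≐ zero,  S ≐ op(c, S).
Delete trivial equation zero ≐ zero.
Occurs check fails: S occurs in op(c, S); the equation S ≐ op(c, S) has no finite solution.

FAIL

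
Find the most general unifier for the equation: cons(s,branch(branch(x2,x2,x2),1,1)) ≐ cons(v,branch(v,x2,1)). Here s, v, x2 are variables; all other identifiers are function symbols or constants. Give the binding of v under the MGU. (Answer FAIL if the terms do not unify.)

Decompose cons/2: s ≐ v,  branch(branch(x2,x2,x2),1,1) ≐ branch(v,x2,1).
Bind s := v; no other remaining equation mentions s.
Decompose branch/3: branch(x2,x2,x2) ≐ v,  1 ≐ x2,  1 ≐ 1.
Bind v := branch(x2,x2,x2); no other remaining equation mentions v. Substituting into the earlier binding gives s := branch(x2,x2,x2).
Bind x2 := 1; no other remaining equation mentions x2. Substituting into the earlier bindings gives s := branch(1,1,1), v := branch(1,1,1).
Delete trivial equation 1 ≐ 1.
MGU = { s -> branch(1,1,1), v -> branch(1,1,1), x2 -> 1 }, so v -> branch(1,1,1).

branch(1,1,1)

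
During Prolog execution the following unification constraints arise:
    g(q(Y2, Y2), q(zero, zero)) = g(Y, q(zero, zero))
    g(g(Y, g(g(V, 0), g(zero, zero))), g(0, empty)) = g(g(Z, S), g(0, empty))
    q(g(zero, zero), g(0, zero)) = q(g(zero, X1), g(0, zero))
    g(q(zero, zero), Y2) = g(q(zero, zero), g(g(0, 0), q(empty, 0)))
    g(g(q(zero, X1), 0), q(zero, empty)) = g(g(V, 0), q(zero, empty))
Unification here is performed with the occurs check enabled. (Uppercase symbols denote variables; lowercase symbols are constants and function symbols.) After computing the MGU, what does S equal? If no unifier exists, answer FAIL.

g(g(q(zero, zero), 0), g(zero, zero))

Decompose g/2: q(Y2, Y2) = Y,  q(zero, zero) = q(zero, zero).
Bind Y := q(Y2, Y2); substituting into the one remaining equation that mentions Y gives: g(g(q(Y2, Y2), g(g(V, 0), g(zero, zero))), g(0, empty)) = g(g(Z, S), g(0, empty)).
Delete trivial equation q(zero, zero) = q(zero, zero).
Decompose g/2: g(q(Y2, Y2), g(g(V, 0), g(zero, zero))) = g(Z, S),  g(0, empty) = g(0, empty).
Decompose g/2: q(Y2, Y2) = Z,  g(g(V, 0), g(zero, zero)) = S.
Bind Z := q(Y2, Y2); no other remaining equation mentions Z.
Bind S := g(g(V, 0), g(zero, zero)); no other remaining equation mentions S.
Delete trivial equation g(0, empty) = g(0, empty).
Decompose q/2: g(zero, zero) = g(zero, X1),  g(0, zero) = g(0, zero).
Decompose g/2: zero = zero,  zero = X1.
Delete trivial equation zero = zero.
Bind X1 := zero; substituting into the one remaining equation that mentions X1 gives: g(g(q(zero, zero), 0), q(zero, empty)) = g(g(V, 0), q(zero, empty)).
Delete trivial equation g(0, zero) = g(0, zero).
Decompose g/2: q(zero, zero) = q(zero, zero),  Y2 = g(g(0, 0), q(empty, 0)).
Delete trivial equation q(zero, zero) = q(zero, zero).
Bind Y2 := g(g(0, 0), q(empty, 0)); no other remaining equation mentions Y2. Substituting into the earlier bindings gives Y := q(g(g(0, 0), q(empty, 0)), g(g(0, 0), q(empty, 0))), Z := q(g(g(0, 0), q(empty, 0)), g(g(0, 0), q(empty, 0))).
Decompose g/2: g(q(zero, zero), 0) = g(V, 0),  q(zero, empty) = q(zero, empty).
Decompose g/2: q(zero, zero) = V,  0 = 0.
Bind V := q(zero, zero); no other remaining equation mentions V. Substituting into the earlier binding gives S := g(g(q(zero, zero), 0), g(zero, zero)).
Delete trivial equation 0 = 0.
Delete trivial equation q(zero, empty) = q(zero, empty).
MGU = { Y ↦ q(g(g(0, 0), q(empty, 0)), g(g(0, 0), q(empty, 0))), Z ↦ q(g(g(0, 0), q(empty, 0)), g(g(0, 0), q(empty, 0))), S ↦ g(g(q(zero, zero), 0), g(zero, zero)), X1 ↦ zero, Y2 ↦ g(g(0, 0), q(empty, 0)), V ↦ q(zero, zero) }, so S ↦ g(g(q(zero, zero), 0), g(zero, zero)).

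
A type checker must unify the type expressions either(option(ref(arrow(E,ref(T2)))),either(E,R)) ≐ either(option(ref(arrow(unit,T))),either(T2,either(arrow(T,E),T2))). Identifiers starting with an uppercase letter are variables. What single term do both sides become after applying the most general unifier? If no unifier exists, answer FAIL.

Decompose either/2: option(ref(arrow(E,ref(T2)))) ≐ option(ref(arrow(unit,T))),  either(E,R) ≐ either(T2,either(arrow(T,E),T2)).
Decompose option/1: ref(arrow(E,ref(T2))) ≐ ref(arrow(unit,T)).
Decompose ref/1: arrow(E,ref(T2)) ≐ arrow(unit,T).
Decompose arrow/2: E ≐ unit,  ref(T2) ≐ T.
Bind E := unit; substituting into the one remaining equation that mentions E gives: either(unit,R) ≐ either(T2,either(arrow(T,unit),T2)).
Bind T := ref(T2); substituting into the remaining equation gives: either(unit,R) ≐ either(T2,either(arrow(ref(T2),unit),T2)).
Decompose either/2: unit ≐ T2,  R ≐ either(arrow(ref(T2),unit),T2).
Bind T2 := unit; substituting into the remaining equation gives: R ≐ either(arrow(ref(unit),unit),unit). Substituting into the earlier binding gives T := ref(unit).
Bind R := either(arrow(ref(unit),unit),unit).
Applying the MGU to either side gives either(option(ref(arrow(unit,ref(unit)))),either(unit,either(arrow(ref(unit),unit),unit))).

either(option(ref(arrow(unit,ref(unit)))),either(unit,either(arrow(ref(unit),unit),unit)))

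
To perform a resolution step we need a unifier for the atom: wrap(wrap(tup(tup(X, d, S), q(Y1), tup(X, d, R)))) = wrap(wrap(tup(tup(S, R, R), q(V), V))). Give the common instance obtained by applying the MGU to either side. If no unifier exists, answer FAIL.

Decompose wrap/1: wrap(tup(tup(X, d, S), q(Y1), tup(X, d, R))) = wrap(tup(tup(S, R, R), q(V), V)).
Decompose wrap/1: tup(tup(X, d, S), q(Y1), tup(X, d, R)) = tup(tup(S, R, R), q(V), V).
Decompose tup/3: tup(X, d, S) = tup(S, R, R),  q(Y1) = q(V),  tup(X, d, R) = V.
Decompose tup/3: X = S,  d = R,  S = R.
Bind X := S; substituting into the one remaining equation that mentions X gives: tup(S, d, R) = V.
Bind R := d; substituting into the 2 remaining equations that mention R gives: S = d,  tup(S, d, d) = V.
Bind S := d; substituting into the one remaining equation that mentions S gives: tup(d, d, d) = V. Substituting into the earlier binding gives X := d.
Decompose q/1: Y1 = V.
Bind Y1 := V; no other remaining equation mentions Y1.
Bind V := tup(d, d, d). Substituting into the earlier binding gives Y1 := tup(d, d, d).
Applying the MGU to either side gives wrap(wrap(tup(tup(d, d, d), q(tup(d, d, d)), tup(d, d, d)))).

wrap(wrap(tup(tup(d, d, d), q(tup(d, d, d)), tup(d, d, d))))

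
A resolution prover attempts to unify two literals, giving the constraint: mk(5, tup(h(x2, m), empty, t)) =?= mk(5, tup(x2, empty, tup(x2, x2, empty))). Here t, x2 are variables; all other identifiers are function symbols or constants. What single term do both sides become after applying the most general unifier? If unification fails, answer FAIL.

Decompose mk/2: 5 =?= 5,  tup(h(x2, m), empty, t) =?= tup(x2, empty, tup(x2, x2, empty)).
Delete trivial equation 5 =?= 5.
Decompose tup/3: h(x2, m) =?= x2,  empty =?= empty,  t =?= tup(x2, x2, empty).
Occurs check fails: x2 occurs in h(x2, m); the equation x2 =?= h(x2, m) has no finite solution.

FAIL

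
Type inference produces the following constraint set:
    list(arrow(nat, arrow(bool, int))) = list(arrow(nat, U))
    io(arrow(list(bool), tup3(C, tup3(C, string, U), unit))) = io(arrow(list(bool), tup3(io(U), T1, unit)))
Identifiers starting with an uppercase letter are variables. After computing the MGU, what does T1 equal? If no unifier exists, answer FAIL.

Decompose list/1: arrow(nat, arrow(bool, int)) = arrow(nat, U).
Decompose arrow/2: nat = nat,  arrow(bool, int) = U.
Delete trivial equation nat = nat.
Bind U := arrow(bool, int); substituting into the remaining equation gives: io(arrow(list(bool), tup3(C, tup3(C, string, arrow(bool, int)), unit))) = io(arrow(list(bool), tup3(io(arrow(bool, int)), T1, unit))).
Decompose io/1: arrow(list(bool), tup3(C, tup3(C, string, arrow(bool, int)), unit)) = arrow(list(bool), tup3(io(arrow(bool, int)), T1, unit)).
Decompose arrow/2: list(bool) = list(bool),  tup3(C, tup3(C, string, arrow(bool, int)), unit) = tup3(io(arrow(bool, int)), T1, unit).
Delete trivial equation list(bool) = list(bool).
Decompose tup3/3: C = io(arrow(bool, int)),  tup3(C, string, arrow(bool, int)) = T1,  unit = unit.
Bind C := io(arrow(bool, int)); substituting into the one remaining equation that mentions C gives: tup3(io(arrow(bool, int)), string, arrow(bool, int)) = T1.
Bind T1 := tup3(io(arrow(bool, int)), string, arrow(bool, int)); no other remaining equation mentions T1.
Delete trivial equation unit = unit.
MGU = { U ↦ arrow(bool, int), C ↦ io(arrow(bool, int)), T1 ↦ tup3(io(arrow(bool, int)), string, arrow(bool, int)) }, so T1 ↦ tup3(io(arrow(bool, int)), string, arrow(bool, int)).

tup3(io(arrow(bool, int)), string, arrow(bool, int))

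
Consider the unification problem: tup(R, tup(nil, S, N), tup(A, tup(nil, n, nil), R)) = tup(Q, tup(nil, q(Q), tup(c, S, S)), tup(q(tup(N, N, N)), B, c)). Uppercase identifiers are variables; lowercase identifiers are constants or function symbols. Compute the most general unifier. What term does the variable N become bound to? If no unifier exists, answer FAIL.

Decompose tup/3: R = Q,  tup(nil, S, N) = tup(nil, q(Q), tup(c, S, S)),  tup(A, tup(nil, n, nil), R) = tup(q(tup(N, N, N)), B, c).
Bind R := Q; substituting into the one remaining equation that mentions R gives: tup(A, tup(nil, n, nil), Q) = tup(q(tup(N, N, N)), B, c).
Decompose tup/3: nil = nil,  S = q(Q),  N = tup(c, S, S).
Delete trivial equation nil = nil.
Bind S := q(Q); substituting into the one remaining equation that mentions S gives: N = tup(c, q(Q), q(Q)).
Bind N := tup(c, q(Q), q(Q)); substituting into the remaining equation gives: tup(A, tup(nil, n, nil), Q) = tup(q(tup(tup(c, q(Q), q(Q)), tup(c, q(Q), q(Q)), tup(c, q(Q), q(Q)))), B, c).
Decompose tup/3: A = q(tup(tup(c, q(Q), q(Q)), tup(c, q(Q), q(Q)), tup(c, q(Q), q(Q)))),  tup(nil, n, nil) = B,  Q = c.
Bind A := q(tup(tup(c, q(Q), q(Q)), tup(c, q(Q), q(Q)), tup(c, q(Q), q(Q)))); no other remaining equation mentions A.
Bind B := tup(nil, n, nil); no other remaining equation mentions B.
Bind Q := c. Substituting into the earlier bindings gives R := c, S := q(c), N := tup(c, q(c), q(c)), A := q(tup(tup(c, q(c), q(c)), tup(c, q(c), q(c)), tup(c, q(c), q(c)))).
MGU = { R ↦ c, S ↦ q(c), N ↦ tup(c, q(c), q(c)), A ↦ q(tup(tup(c, q(c), q(c)), tup(c, q(c), q(c)), tup(c, q(c), q(c)))), B ↦ tup(nil, n, nil), Q ↦ c }, so N ↦ tup(c, q(c), q(c)).

tup(c, q(c), q(c))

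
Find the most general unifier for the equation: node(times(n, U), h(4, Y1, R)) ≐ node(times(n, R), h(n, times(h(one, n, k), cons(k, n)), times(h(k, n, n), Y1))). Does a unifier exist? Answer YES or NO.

Decompose node/2: times(n, U) ≐ times(n, R),  h(4, Y1, R) ≐ h(n, times(h(one, n, k), cons(k, n)), times(h(k, n, n), Y1)).
Decompose times/2: n ≐ n,  U ≐ R.
Delete trivial equation n ≐ n.
Bind U := R; no other remaining equation mentions U.
Decompose h/3: 4 ≐ n,  Y1 ≐ times(h(one, n, k), cons(k, n)),  R ≐ times(h(k, n, n), Y1).
Clash: constants 4 and n differ; no unifier exists.

NO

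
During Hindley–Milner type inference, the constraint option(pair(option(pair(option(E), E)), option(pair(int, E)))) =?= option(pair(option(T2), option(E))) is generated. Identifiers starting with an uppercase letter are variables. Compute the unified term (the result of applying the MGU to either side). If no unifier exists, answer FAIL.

Decompose option/1: pair(option(pair(option(E), E)), option(pair(int, E))) =?= pair(option(T2), option(E)).
Decompose pair/2: option(pair(option(E), E)) =?= option(T2),  option(pair(int, E)) =?= option(E).
Decompose option/1: pair(option(E), E) =?= T2.
Bind T2 := pair(option(E), E); no other remaining equation mentions T2.
Decompose option/1: pair(int, E) =?= E.
Occurs check fails: E occurs in pair(int, E); the equation E =?= pair(int, E) has no finite solution.

FAIL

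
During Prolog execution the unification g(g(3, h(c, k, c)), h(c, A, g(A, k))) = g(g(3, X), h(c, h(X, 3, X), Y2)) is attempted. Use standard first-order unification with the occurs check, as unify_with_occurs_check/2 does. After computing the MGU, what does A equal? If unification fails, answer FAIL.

h(h(c, k, c), 3, h(c, k, c))

Decompose g/2: g(3, h(c, k, c)) = g(3, X),  h(c, A, g(A, k)) = h(c, h(X, 3, X), Y2).
Decompose g/2: 3 = 3,  h(c, k, c) = X.
Delete trivial equation 3 = 3.
Bind X := h(c, k, c); substituting into the remaining equation gives: h(c, A, g(A, k)) = h(c, h(h(c, k, c), 3, h(c, k, c)), Y2).
Decompose h/3: c = c,  A = h(h(c, k, c), 3, h(c, k, c)),  g(A, k) = Y2.
Delete trivial equation c = c.
Bind A := h(h(c, k, c), 3, h(c, k, c)); substituting into the remaining equation gives: g(h(h(c, k, c), 3, h(c, k, c)), k) = Y2.
Bind Y2 := g(h(h(c, k, c), 3, h(c, k, c)), k).
MGU = { X = h(c, k, c), A = h(h(c, k, c), 3, h(c, k, c)), Y2 = g(h(h(c, k, c), 3, h(c, k, c)), k) }, so A = h(h(c, k, c), 3, h(c, k, c)).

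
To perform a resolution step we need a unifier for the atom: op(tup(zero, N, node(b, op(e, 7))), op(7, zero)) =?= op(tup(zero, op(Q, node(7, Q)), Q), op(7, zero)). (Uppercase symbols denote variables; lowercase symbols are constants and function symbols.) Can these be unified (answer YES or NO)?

YES

Decompose op/2: tup(zero, N, node(b, op(e, 7))) =?= tup(zero, op(Q, node(7, Q)), Q),  op(7, zero) =?= op(7, zero).
Decompose tup/3: zero =?= zero,  N =?= op(Q, node(7, Q)),  node(b, op(e, 7)) =?= Q.
Delete trivial equation zero =?= zero.
Bind N := op(Q, node(7, Q)); no other remaining equation mentions N.
Bind Q := node(b, op(e, 7)); no other remaining equation mentions Q. Substituting into the earlier binding gives N := op(node(b, op(e, 7)), node(7, node(b, op(e, 7)))).
Delete trivial equation op(7, zero) =?= op(7, zero).
No equations remain and no clash or occurs-check failure arose, so a unifier exists.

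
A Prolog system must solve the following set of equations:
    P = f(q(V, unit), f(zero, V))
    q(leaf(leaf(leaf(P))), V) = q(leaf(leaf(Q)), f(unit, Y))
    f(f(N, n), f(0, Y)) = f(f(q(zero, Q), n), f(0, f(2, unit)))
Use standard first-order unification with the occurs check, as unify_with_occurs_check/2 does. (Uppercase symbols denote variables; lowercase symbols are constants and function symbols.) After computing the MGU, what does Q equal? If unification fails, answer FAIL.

Bind P := f(q(V, unit), f(zero, V)); substituting into the one remaining equation that mentions P gives: q(leaf(leaf(leaf(f(q(V, unit), f(zero, V))))), V) = q(leaf(leaf(Q)), f(unit, Y)).
Decompose q/2: leaf(leaf(leaf(f(q(V, unit), f(zero, V))))) = leaf(leaf(Q)),  V = f(unit, Y).
Decompose leaf/1: leaf(leaf(f(q(V, unit), f(zero, V)))) = leaf(Q).
Decompose leaf/1: leaf(f(q(V, unit), f(zero, V))) = Q.
Bind Q := leaf(f(q(V, unit), f(zero, V))); substituting into the one remaining equation that mentions Q gives: f(f(N, n), f(0, Y)) = f(f(q(zero, leaf(f(q(V, unit), f(zero, V)))), n), f(0, f(2, unit))).
Bind V := f(unit, Y); substituting into the remaining equation gives: f(f(N, n), f(0, Y)) = f(f(q(zero, leaf(f(q(f(unit, Y), unit), f(zero, f(unit, Y))))), n), f(0, f(2, unit))). Substituting into the earlier bindings gives P := f(q(f(unit, Y), unit), f(zero, f(unit, Y))), Q := leaf(f(q(f(unit, Y), unit), f(zero, f(unit, Y)))).
Decompose f/2: f(N, n) = f(q(zero, leaf(f(q(f(unit, Y), unit), f(zero, f(unit, Y))))), n),  f(0, Y) = f(0, f(2, unit)).
Decompose f/2: N = q(zero, leaf(f(q(f(unit, Y), unit), f(zero, f(unit, Y))))),  n = n.
Bind N := q(zero, leaf(f(q(f(unit, Y), unit), f(zero, f(unit, Y))))); no other remaining equation mentions N.
Delete trivial equation n = n.
Decompose f/2: 0 = 0,  Y = f(2, unit).
Delete trivial equation 0 = 0.
Bind Y := f(2, unit). Substituting into the earlier bindings gives P := f(q(f(unit, f(2, unit)), unit), f(zero, f(unit, f(2, unit)))), Q := leaf(f(q(f(unit, f(2, unit)), unit), f(zero, f(unit, f(2, unit))))), V := f(unit, f(2, unit)), N := q(zero, leaf(f(q(f(unit, f(2, unit)), unit), f(zero, f(unit, f(2, unit)))))).
MGU = { P -> f(q(f(unit, f(2, unit)), unit), f(zero, f(unit, f(2, unit)))), Q -> leaf(f(q(f(unit, f(2, unit)), unit), f(zero, f(unit, f(2, unit))))), V -> f(unit, f(2, unit)), N -> q(zero, leaf(f(q(f(unit, f(2, unit)), unit), f(zero, f(unit, f(2, unit)))))), Y -> f(2, unit) }, so Q -> leaf(f(q(f(unit, f(2, unit)), unit), f(zero, f(unit, f(2, unit))))).

leaf(f(q(f(unit, f(2, unit)), unit), f(zero, f(unit, f(2, unit)))))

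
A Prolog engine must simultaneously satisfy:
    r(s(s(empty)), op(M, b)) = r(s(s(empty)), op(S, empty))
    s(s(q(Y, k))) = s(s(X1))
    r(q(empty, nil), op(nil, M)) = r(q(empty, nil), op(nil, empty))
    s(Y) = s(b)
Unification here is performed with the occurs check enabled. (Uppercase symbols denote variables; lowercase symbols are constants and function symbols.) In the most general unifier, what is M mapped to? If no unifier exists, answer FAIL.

Decompose r/2: s(s(empty)) = s(s(empty)),  op(M, b) = op(S, empty).
Delete trivial equation s(s(empty)) = s(s(empty)).
Decompose op/2: M = S,  b = empty.
Bind M := S; substituting into the one remaining equation that mentions M gives: r(q(empty, nil), op(nil, S)) = r(q(empty, nil), op(nil, empty)).
Clash: constants b and empty differ; no unifier exists.

FAIL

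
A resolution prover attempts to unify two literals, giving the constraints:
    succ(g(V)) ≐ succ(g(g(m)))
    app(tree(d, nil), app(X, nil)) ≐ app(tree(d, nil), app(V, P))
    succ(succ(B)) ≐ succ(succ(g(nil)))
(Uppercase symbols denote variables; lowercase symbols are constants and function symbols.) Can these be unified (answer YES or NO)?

Decompose succ/1: g(V) ≐ g(g(m)).
Decompose g/1: V ≐ g(m).
Bind V := g(m); substituting into the one remaining equation that mentions V gives: app(tree(d, nil), app(X, nil)) ≐ app(tree(d, nil), app(g(m), P)).
Decompose app/2: tree(d, nil) ≐ tree(d, nil),  app(X, nil) ≐ app(g(m), P).
Delete trivial equation tree(d, nil) ≐ tree(d, nil).
Decompose app/2: X ≐ g(m),  nil ≐ P.
Bind X := g(m); no other remaining equation mentions X.
Bind P := nil; no other remaining equation mentions P.
Decompose succ/1: succ(B) ≐ succ(g(nil)).
Decompose succ/1: B ≐ g(nil).
Bind B := g(nil).
No equations remain and no clash or occurs-check failure arose, so a unifier exists.

YES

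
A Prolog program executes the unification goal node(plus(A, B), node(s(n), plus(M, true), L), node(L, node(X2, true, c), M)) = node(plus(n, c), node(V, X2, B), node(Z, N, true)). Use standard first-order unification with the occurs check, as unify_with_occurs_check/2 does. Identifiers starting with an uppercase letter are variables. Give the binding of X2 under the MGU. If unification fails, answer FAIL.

Decompose node/3: plus(A, B) = plus(n, c),  node(s(n), plus(M, true), L) = node(V, X2, B),  node(L, node(X2, true, c), M) = node(Z, N, true).
Decompose plus/2: A = n,  B = c.
Bind A := n; no other remaining equation mentions A.
Bind B := c; substituting into the one remaining equation that mentions B gives: node(s(n), plus(M, true), L) = node(V, X2, c).
Decompose node/3: s(n) = V,  plus(M, true) = X2,  L = c.
Bind V := s(n); no other remaining equation mentions V.
Bind X2 := plus(M, true); substituting into the one remaining equation that mentions X2 gives: node(L, node(plus(M, true), true, c), M) = node(Z, N, true).
Bind L := c; substituting into the remaining equation gives: node(c, node(plus(M, true), true, c), M) = node(Z, N, true).
Decompose node/3: c = Z,  node(plus(M, true), true, c) = N,  M = true.
Bind Z := c; no other remaining equation mentions Z.
Bind N := node(plus(M, true), true, c); no other remaining equation mentions N.
Bind M := true. Substituting into the earlier bindings gives X2 := plus(true, true), N := node(plus(true, true), true, c).
MGU = { A ↦ n, B ↦ c, V ↦ s(n), X2 ↦ plus(true, true), L ↦ c, Z ↦ c, N ↦ node(plus(true, true), true, c), M ↦ true }, so X2 ↦ plus(true, true).

plus(true, true)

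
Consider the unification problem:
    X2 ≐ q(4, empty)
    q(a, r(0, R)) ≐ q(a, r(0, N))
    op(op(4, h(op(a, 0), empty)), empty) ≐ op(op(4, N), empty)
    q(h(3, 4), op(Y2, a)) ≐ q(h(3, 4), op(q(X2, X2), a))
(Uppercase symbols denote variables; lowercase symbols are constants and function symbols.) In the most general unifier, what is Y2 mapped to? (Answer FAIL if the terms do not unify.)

Bind X2 := q(4, empty); substituting into the one remaining equation that mentions X2 gives: q(h(3, 4), op(Y2, a)) ≐ q(h(3, 4), op(q(q(4, empty), q(4, empty)), a)).
Decompose q/2: a ≐ a,  r(0, R) ≐ r(0, N).
Delete trivial equation a ≐ a.
Decompose r/2: 0 ≐ 0,  R ≐ N.
Delete trivial equation 0 ≐ 0.
Bind R := N; no other remaining equation mentions R.
Decompose op/2: op(4, h(op(a, 0), empty)) ≐ op(4, N),  empty ≐ empty.
Decompose op/2: 4 ≐ 4,  h(op(a, 0), empty) ≐ N.
Delete trivial equation 4 ≐ 4.
Bind N := h(op(a, 0), empty); no other remaining equation mentions N. Substituting into the earlier binding gives R := h(op(a, 0), empty).
Delete trivial equation empty ≐ empty.
Decompose q/2: h(3, 4) ≐ h(3, 4),  op(Y2, a) ≐ op(q(q(4, empty), q(4, empty)), a).
Delete trivial equation h(3, 4) ≐ h(3, 4).
Decompose op/2: Y2 ≐ q(q(4, empty), q(4, empty)),  a ≐ a.
Bind Y2 := q(q(4, empty), q(4, empty)); no other remaining equation mentions Y2.
Delete trivial equation a ≐ a.
MGU = { X2 := q(4, empty), R := h(op(a, 0), empty), N := h(op(a, 0), empty), Y2 := q(q(4, empty), q(4, empty)) }, so Y2 := q(q(4, empty), q(4, empty)).

q(q(4, empty), q(4, empty))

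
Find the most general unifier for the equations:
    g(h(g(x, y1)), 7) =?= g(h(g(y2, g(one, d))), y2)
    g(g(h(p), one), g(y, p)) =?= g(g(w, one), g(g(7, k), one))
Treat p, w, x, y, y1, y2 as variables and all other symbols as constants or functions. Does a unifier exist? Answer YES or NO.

YES

Decompose g/2: h(g(x, y1)) =?= h(g(y2, g(one, d))),  7 =?= y2.
Decompose h/1: g(x, y1) =?= g(y2, g(one, d)).
Decompose g/2: x =?= y2,  y1 =?= g(one, d).
Bind x := y2; no other remaining equation mentions x.
Bind y1 := g(one, d); no other remaining equation mentions y1.
Bind y2 := 7; no other remaining equation mentions y2. Substituting into the earlier binding gives x := 7.
Decompose g/2: g(h(p), one) =?= g(w, one),  g(y, p) =?= g(g(7, k), one).
Decompose g/2: h(p) =?= w,  one =?= one.
Bind w := h(p); no other remaining equation mentions w.
Delete trivial equation one =?= one.
Decompose g/2: y =?= g(7, k),  p =?= one.
Bind y := g(7, k); no other remaining equation mentions y.
Bind p := one. Substituting into the earlier binding gives w := h(one).
No equations remain and no clash or occurs-check failure arose, so a unifier exists.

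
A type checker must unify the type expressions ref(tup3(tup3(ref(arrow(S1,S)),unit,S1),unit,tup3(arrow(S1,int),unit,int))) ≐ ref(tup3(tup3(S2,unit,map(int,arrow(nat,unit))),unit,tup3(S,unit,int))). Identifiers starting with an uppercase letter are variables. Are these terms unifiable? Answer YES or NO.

Decompose ref/1: tup3(tup3(ref(arrow(S1,S)),unit,S1),unit,tup3(arrow(S1,int),unit,int)) ≐ tup3(tup3(S2,unit,map(int,arrow(nat,unit))),unit,tup3(S,unit,int)).
Decompose tup3/3: tup3(ref(arrow(S1,S)),unit,S1) ≐ tup3(S2,unit,map(int,arrow(nat,unit))),  unit ≐ unit,  tup3(arrow(S1,int),unit,int) ≐ tup3(S,unit,int).
Decompose tup3/3: ref(arrow(S1,S)) ≐ S2,  unit ≐ unit,  S1 ≐ map(int,arrow(nat,unit)).
Bind S2 := ref(arrow(S1,S)); no other remaining equation mentions S2.
Delete trivial equation unit ≐ unit.
Bind S1 := map(int,arrow(nat,unit)); substituting into the one remaining equation that mentions S1 gives: tup3(arrow(map(int,arrow(nat,unit)),int),unit,int) ≐ tup3(S,unit,int). Substituting into the earlier binding gives S2 := ref(arrow(map(int,arrow(nat,unit)),S)).
Delete trivial equation unit ≐ unit.
Decompose tup3/3: arrow(map(int,arrow(nat,unit)),int) ≐ S,  unit ≐ unit,  int ≐ int.
Bind S := arrow(map(int,arrow(nat,unit)),int); no other remaining equation mentions S. Substituting into the earlier binding gives S2 := ref(arrow(map(int,arrow(nat,unit)),arrow(map(int,arrow(nat,unit)),int))).
Delete trivial equation unit ≐ unit.
Delete trivial equation int ≐ int.
No equations remain and no clash or occurs-check failure arose, so a unifier exists.

YES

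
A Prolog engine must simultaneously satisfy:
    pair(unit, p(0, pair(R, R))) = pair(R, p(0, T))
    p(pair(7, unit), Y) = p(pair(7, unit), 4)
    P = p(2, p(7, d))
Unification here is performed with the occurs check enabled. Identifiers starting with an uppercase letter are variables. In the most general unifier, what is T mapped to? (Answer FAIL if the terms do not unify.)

pair(unit, unit)

Decompose pair/2: unit = R,  p(0, pair(R, R)) = p(0, T).
Bind R := unit; substituting into the one remaining equation that mentions R gives: p(0, pair(unit, unit)) = p(0, T).
Decompose p/2: 0 = 0,  pair(unit, unit) = T.
Delete trivial equation 0 = 0.
Bind T := pair(unit, unit); no other remaining equation mentions T.
Decompose p/2: pair(7, unit) = pair(7, unit),  Y = 4.
Delete trivial equation pair(7, unit) = pair(7, unit).
Bind Y := 4; no other remaining equation mentions Y.
Bind P := p(2, p(7, d)).
MGU = { R = unit, T = pair(unit, unit), Y = 4, P = p(2, p(7, d)) }, so T = pair(unit, unit).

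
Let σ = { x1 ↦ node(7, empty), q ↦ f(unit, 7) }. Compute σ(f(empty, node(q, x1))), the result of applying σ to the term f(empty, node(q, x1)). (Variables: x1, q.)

Replace each occurrence of x1 with node(7, empty).
Replace each occurrence of q with f(unit, 7).
Result: f(empty, node(f(unit, 7), node(7, empty))).

f(empty, node(f(unit, 7), node(7, empty)))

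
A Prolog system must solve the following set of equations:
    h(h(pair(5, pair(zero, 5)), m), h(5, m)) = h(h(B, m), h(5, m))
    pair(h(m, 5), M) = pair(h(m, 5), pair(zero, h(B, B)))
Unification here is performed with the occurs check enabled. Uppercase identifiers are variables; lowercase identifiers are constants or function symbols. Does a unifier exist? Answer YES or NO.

Decompose h/2: h(pair(5, pair(zero, 5)), m) = h(B, m),  h(5, m) = h(5, m).
Decompose h/2: pair(5, pair(zero, 5)) = B,  m = m.
Bind B := pair(5, pair(zero, 5)); substituting into the one remaining equation that mentions B gives: pair(h(m, 5), M) = pair(h(m, 5), pair(zero, h(pair(5, pair(zero, 5)), pair(5, pair(zero, 5))))).
Delete trivial equation m = m.
Delete trivial equation h(5, m) = h(5, m).
Decompose pair/2: h(m, 5) = h(m, 5),  M = pair(zero, h(pair(5, pair(zero, 5)), pair(5, pair(zero, 5)))).
Delete trivial equation h(m, 5) = h(m, 5).
Bind M := pair(zero, h(pair(5, pair(zero, 5)), pair(5, pair(zero, 5)))).
No equations remain and no clash or occurs-check failure arose, so a unifier exists.

YES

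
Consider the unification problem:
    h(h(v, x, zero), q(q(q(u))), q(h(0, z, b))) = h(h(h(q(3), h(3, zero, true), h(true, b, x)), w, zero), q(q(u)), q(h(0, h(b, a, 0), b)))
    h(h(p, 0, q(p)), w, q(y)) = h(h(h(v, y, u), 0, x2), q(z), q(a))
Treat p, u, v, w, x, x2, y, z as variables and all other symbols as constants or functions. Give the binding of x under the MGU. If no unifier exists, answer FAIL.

Decompose h/3: h(v, x, zero) = h(h(q(3), h(3, zero, true), h(true, b, x)), w, zero),  q(q(q(u))) = q(q(u)),  q(h(0, z, b)) = q(h(0, h(b, a, 0), b)).
Decompose h/3: v = h(q(3), h(3, zero, true), h(true, b, x)),  x = w,  zero = zero.
Bind v := h(q(3), h(3, zero, true), h(true, b, x)); substituting into the one remaining equation that mentions v gives: h(h(p, 0, q(p)), w, q(y)) = h(h(h(h(q(3), h(3, zero, true), h(true, b, x)), y, u), 0, x2), q(z), q(a)).
Bind x := w; substituting into the one remaining equation that mentions x gives: h(h(p, 0, q(p)), w, q(y)) = h(h(h(h(q(3), h(3, zero, true), h(true, b, w)), y, u), 0, x2), q(z), q(a)). Substituting into the earlier binding gives v := h(q(3), h(3, zero, true), h(true, b, w)).
Delete trivial equation zero = zero.
Decompose q/1: q(q(u)) = q(u).
Decompose q/1: q(u) = u.
Occurs check fails: u occurs in q(u); the equation u = q(u) has no finite solution.

FAIL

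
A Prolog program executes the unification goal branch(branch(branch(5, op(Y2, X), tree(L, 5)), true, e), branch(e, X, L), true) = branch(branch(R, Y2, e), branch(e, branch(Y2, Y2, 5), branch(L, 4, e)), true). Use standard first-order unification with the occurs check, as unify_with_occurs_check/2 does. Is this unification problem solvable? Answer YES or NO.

Decompose branch/3: branch(branch(5, op(Y2, X), tree(L, 5)), true, e) = branch(R, Y2, e),  branch(e, X, L) = branch(e, branch(Y2, Y2, 5), branch(L, 4, e)),  true = true.
Decompose branch/3: branch(5, op(Y2, X), tree(L, 5)) = R,  true = Y2,  e = e.
Bind R := branch(5, op(Y2, X), tree(L, 5)); no other remaining equation mentions R.
Bind Y2 := true; substituting into the one remaining equation that mentions Y2 gives: branch(e, X, L) = branch(e, branch(true, true, 5), branch(L, 4, e)). Substituting into the earlier binding gives R := branch(5, op(true, X), tree(L, 5)).
Delete trivial equation e = e.
Decompose branch/3: e = e,  X = branch(true, true, 5),  L = branch(L, 4, e).
Delete trivial equation e = e.
Bind X := branch(true, true, 5); no other remaining equation mentions X. Substituting into the earlier binding gives R := branch(5, op(true, branch(true, true, 5)), tree(L, 5)).
Occurs check fails: L occurs in branch(L, 4, e); the equation L = branch(L, 4, e) has no finite solution.

NO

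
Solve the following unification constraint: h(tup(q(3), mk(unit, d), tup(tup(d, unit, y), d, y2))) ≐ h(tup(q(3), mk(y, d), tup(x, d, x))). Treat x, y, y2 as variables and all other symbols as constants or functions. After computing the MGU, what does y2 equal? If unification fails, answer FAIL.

Decompose h/1: tup(q(3), mk(unit, d), tup(tup(d, unit, y), d, y2)) ≐ tup(q(3), mk(y, d), tup(x, d, x)).
Decompose tup/3: q(3) ≐ q(3),  mk(unit, d) ≐ mk(y, d),  tup(tup(d, unit, y), d, y2) ≐ tup(x, d, x).
Delete trivial equation q(3) ≐ q(3).
Decompose mk/2: unit ≐ y,  d ≐ d.
Bind y := unit; substituting into the one remaining equation that mentions y gives: tup(tup(d, unit, unit), d, y2) ≐ tup(x, d, x).
Delete trivial equation d ≐ d.
Decompose tup/3: tup(d, unit, unit) ≐ x,  d ≐ d,  y2 ≐ x.
Bind x := tup(d, unit, unit); substituting into the one remaining equation that mentions x gives: y2 ≐ tup(d, unit, unit).
Delete trivial equation d ≐ d.
Bind y2 := tup(d, unit, unit).
MGU = { y ↦ unit, x ↦ tup(d, unit, unit), y2 ↦ tup(d, unit, unit) }, so y2 ↦ tup(d, unit, unit).

tup(d, unit, unit)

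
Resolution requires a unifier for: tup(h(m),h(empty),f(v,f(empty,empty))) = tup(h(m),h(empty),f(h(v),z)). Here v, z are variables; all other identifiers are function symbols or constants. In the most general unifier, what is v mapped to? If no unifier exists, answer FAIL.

FAIL

Decompose tup/3: h(m) = h(m),  h(empty) = h(empty),  f(v,f(empty,empty)) = f(h(v),z).
Delete trivial equation h(m) = h(m).
Delete trivial equation h(empty) = h(empty).
Decompose f/2: v = h(v),  f(empty,empty) = z.
Occurs check fails: v occurs in h(v); the equation v = h(v) has no finite solution.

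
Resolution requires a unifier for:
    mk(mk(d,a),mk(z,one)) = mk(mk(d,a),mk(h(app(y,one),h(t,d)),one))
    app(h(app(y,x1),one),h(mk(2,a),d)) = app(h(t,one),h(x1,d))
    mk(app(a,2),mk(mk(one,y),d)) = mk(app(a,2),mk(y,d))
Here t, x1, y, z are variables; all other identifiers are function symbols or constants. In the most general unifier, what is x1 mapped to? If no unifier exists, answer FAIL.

Decompose mk/2: mk(d,a) = mk(d,a),  mk(z,one) = mk(h(app(y,one),h(t,d)),one).
Delete trivial equation mk(d,a) = mk(d,a).
Decompose mk/2: z = h(app(y,one),h(t,d)),  one = one.
Bind z := h(app(y,one),h(t,d)); no other remaining equation mentions z.
Delete trivial equation one = one.
Decompose app/2: h(app(y,x1),one) = h(t,one),  h(mk(2,a),d) = h(x1,d).
Decompose h/2: app(y,x1) = t,  one = one.
Bind t := app(y,x1); no other remaining equation mentions t. Substituting into the earlier binding gives z := h(app(y,one),h(app(y,x1),d)).
Delete trivial equation one = one.
Decompose h/2: mk(2,a) = x1,  d = d.
Bind x1 := mk(2,a); no other remaining equation mentions x1. Substituting into the earlier bindings gives z := h(app(y,one),h(app(y,mk(2,a)),d)), t := app(y,mk(2,a)).
Delete trivial equation d = d.
Decompose mk/2: app(a,2) = app(a,2),  mk(mk(one,y),d) = mk(y,d).
Delete trivial equation app(a,2) = app(a,2).
Decompose mk/2: mk(one,y) = y,  d = d.
Occurs check fails: y occurs in mk(one,y); the equation y = mk(one,y) has no finite solution.

FAIL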